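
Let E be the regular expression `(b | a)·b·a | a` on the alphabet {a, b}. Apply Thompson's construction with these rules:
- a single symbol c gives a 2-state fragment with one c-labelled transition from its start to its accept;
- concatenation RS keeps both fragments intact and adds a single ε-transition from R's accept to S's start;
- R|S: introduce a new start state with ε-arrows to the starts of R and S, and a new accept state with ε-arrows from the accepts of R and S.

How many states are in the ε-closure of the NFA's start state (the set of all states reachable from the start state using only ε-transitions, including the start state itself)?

5

Compute the ε-closure size of each fragment's start state recursively; a symbol fragment's start has no outgoing ε-edge, so its closure is just itself (size 1).
  b | a : new start ε-reaches every alternative's start; none of them accept ε, so the new accept is not reached: |closure| = 1 + 1 + 1 = 3
  (b | a)·b·a : |closure| equals the left operand's closure size = 3 (its accept is not ε-reachable, so the closure stops there)
  (b | a)·b·a | a : |closure| = 1 + 3 + 1 = 5 (the new accept is not ε-reachable since no branch accepts ε)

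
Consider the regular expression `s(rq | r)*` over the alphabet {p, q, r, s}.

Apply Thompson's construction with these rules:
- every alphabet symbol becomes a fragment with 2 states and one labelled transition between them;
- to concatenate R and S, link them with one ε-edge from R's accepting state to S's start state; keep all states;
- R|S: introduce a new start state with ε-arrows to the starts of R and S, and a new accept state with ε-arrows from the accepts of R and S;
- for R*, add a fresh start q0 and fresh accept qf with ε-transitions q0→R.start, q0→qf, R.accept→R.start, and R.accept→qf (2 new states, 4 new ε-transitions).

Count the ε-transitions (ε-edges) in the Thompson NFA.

10

Building bottom-up:
Each of the 4 symbol leaves contributes 0 ε-transitions.
  rq → 1 ε-transition
  rq | r → 5 ε-transitions
  (rq | r)* → 9 ε-transitions
  s(rq | r)* → 10 ε-transitions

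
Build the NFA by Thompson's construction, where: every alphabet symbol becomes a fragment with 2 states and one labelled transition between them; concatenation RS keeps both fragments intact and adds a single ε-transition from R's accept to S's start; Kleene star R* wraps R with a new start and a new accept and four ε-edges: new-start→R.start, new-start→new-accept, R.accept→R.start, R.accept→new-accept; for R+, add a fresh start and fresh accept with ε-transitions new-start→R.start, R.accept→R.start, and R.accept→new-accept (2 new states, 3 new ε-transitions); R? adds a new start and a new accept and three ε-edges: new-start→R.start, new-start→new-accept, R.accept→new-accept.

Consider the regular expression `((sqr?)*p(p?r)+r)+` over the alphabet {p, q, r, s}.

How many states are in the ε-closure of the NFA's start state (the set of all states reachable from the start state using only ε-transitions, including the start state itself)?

5

Work bottom-up. For each fragment F, track |ε-closure(F.start)| and whether F's accept lies in that closure (i.e. whether F accepts ε). A single-symbol fragment has closure size 1 and does not accept ε.
  r? — new start has ε-edges to the inner start and to the new accept, so |ε-closure| = 2 + 1 = 3
  sqr? — |ε-closure| equals the left operand's closure size = 1 (its accept is not ε-reachable, so the closure stops there)
  (sqr?)* — the star's fresh start ε-reaches both the body's start and the fresh accept: |ε-closure| = 2 + 1 = 3
  p? — |ε-closure| = 1 (new start) + 1 (body) + 1 (new accept, via ε) = 3
  p?r — |ε-closure| = 3 + 1 = 4 (closure spills across the concat boundary because the left factor accepts ε)
  (p?r)+ — new start ε-reaches only the body's start; the new accept needs a symbol first: |ε-closure| = 1 + 4 = 5
  (sqr?)*p(p?r)+r — the left operand accepts ε, so the closure extends into the next operand (via the concat ε-link); |ε-closure| = 3 + 1 = 4
  ((sqr?)*p(p?r)+r)+ — |ε-closure| = 1 + 4 = 5 (the body doesn't accept ε, so the new accept is not reached)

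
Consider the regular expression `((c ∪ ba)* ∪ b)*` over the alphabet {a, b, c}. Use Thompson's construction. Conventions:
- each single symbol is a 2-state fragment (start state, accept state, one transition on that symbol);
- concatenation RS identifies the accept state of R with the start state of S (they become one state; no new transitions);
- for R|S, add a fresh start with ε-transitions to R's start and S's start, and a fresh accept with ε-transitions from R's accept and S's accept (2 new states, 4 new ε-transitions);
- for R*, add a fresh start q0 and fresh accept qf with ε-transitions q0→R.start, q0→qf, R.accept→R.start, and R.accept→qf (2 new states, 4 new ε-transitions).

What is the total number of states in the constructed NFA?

15

Building bottom-up:
Each of the 4 symbol leaves contributes a 2-state fragment.
  ba : 3 states
  c ∪ ba : 7 states
  (c ∪ ba)* : 9 states
  (c ∪ ba)* ∪ b : 13 states
  ((c ∪ ba)* ∪ b)* : 15 states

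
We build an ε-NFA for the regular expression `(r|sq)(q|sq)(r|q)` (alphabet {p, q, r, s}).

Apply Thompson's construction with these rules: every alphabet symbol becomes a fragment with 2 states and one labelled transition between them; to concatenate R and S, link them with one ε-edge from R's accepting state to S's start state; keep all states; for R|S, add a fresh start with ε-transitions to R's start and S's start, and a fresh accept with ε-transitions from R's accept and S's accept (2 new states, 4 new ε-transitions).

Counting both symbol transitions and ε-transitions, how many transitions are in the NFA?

24

Recursing over subexpressions:
Each of the 8 symbol leaves contributes 1 transition (1 symbol, 0 ε).
  sq → 3 transitions (2 symbol, 1 ε)
  r|sq → 8 transitions (3 symbol, 5 ε)
  sq → 3 transitions (2 symbol, 1 ε)
  q|sq → 8 transitions (3 symbol, 5 ε)
  r|q → 6 transitions (2 symbol, 4 ε)
  (r|sq)(q|sq)(r|q) → 24 transitions (8 symbol, 16 ε)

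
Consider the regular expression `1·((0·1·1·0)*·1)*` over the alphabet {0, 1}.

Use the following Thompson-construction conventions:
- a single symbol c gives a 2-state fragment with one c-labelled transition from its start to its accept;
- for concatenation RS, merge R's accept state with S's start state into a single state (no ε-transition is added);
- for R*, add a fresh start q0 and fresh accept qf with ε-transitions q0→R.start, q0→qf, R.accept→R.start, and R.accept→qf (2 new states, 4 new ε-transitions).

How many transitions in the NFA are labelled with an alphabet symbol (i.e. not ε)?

6

Per subexpression:
Each of the 6 symbol leaves contributes exactly 1 symbol transition.
  0·1·1·0 : 4 symbol transitions
  (0·1·1·0)* : 4 symbol transitions
  (0·1·1·0)*·1 : 5 symbol transitions
  ((0·1·1·0)*·1)* : 5 symbol transitions
  1·((0·1·1·0)*·1)* : 6 symbol transitions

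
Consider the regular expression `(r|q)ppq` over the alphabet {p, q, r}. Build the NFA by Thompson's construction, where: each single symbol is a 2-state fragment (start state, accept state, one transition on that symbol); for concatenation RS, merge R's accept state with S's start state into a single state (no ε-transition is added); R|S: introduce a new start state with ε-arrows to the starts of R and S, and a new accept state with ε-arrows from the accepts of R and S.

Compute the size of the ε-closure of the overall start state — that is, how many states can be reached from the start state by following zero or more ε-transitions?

Let C(F) = |ε-closure(F.start)| within fragment F, and note whether F accepts ε. Symbol fragments have C = 1 and do not accept ε. Then:
  r|q → new start ε-reaches every alternative's start; none of them accept ε, so the new accept is not reached: C = 1 + 1 + 1 = 3
  (r|q)ppq → same as the first factor's closure: C = 3

3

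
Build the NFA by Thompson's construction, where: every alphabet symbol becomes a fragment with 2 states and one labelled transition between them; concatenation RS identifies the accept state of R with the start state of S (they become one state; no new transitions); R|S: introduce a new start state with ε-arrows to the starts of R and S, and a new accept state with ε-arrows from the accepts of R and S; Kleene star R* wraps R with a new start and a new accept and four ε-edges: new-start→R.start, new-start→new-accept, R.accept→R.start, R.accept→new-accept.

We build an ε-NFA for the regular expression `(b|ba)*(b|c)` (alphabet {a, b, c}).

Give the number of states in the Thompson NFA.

Bottom-up over the parse tree:
Each of the 5 symbol leaves contributes a 2-state fragment.
  ba : 3 states
  b|ba : 7 states
  (b|ba)* : 9 states
  b|c : 6 states
  (b|ba)*(b|c) : 14 states

14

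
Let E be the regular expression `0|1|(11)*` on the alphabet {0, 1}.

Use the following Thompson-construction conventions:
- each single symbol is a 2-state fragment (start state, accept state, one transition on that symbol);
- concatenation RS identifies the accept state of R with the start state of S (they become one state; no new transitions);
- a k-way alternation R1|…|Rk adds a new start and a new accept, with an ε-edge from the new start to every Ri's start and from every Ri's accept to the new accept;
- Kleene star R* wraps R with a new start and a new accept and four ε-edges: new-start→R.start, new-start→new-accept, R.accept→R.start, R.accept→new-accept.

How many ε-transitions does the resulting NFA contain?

10

Per subexpression:
Each of the 4 symbol leaves contributes 0 ε-transitions.
  11 → 0 ε-transitions
  (11)* → 4 ε-transitions
  0|1|(11)* → 10 ε-transitions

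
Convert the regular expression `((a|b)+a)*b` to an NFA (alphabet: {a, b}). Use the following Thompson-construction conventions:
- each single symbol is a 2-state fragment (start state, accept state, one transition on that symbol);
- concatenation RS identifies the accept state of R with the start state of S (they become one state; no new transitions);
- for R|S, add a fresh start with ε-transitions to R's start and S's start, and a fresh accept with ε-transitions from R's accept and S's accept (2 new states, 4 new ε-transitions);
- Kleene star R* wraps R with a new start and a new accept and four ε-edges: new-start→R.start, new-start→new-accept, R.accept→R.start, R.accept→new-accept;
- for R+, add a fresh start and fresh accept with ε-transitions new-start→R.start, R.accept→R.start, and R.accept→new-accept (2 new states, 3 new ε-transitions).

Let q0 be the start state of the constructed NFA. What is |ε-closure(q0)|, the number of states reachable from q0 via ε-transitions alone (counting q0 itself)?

Work bottom-up. For each fragment F, track |ε-closure(F.start)| and whether F's accept lies in that closure (i.e. whether F accepts ε). A single-symbol fragment has closure size 1 and does not accept ε.
  a|b → new start ε-reaches every alternative's start; none of them accept ε, so the new accept is not reached: |closure| = 1 + 1 + 1 = 3
  (a|b)+ → |closure| = 1 + 3 = 4 (the body doesn't accept ε, so the new accept is not reached)
  (a|b)+a → same as the first factor's closure: |closure| = 4
  ((a|b)+a)* → new start has ε-edges to the inner start and to the new accept, so |closure| = 2 + 4 = 6
  ((a|b)+a)*b → |closure| = 6 + (1−1) = 6 (closure spills across the concat boundary because the left factor accepts ε)

6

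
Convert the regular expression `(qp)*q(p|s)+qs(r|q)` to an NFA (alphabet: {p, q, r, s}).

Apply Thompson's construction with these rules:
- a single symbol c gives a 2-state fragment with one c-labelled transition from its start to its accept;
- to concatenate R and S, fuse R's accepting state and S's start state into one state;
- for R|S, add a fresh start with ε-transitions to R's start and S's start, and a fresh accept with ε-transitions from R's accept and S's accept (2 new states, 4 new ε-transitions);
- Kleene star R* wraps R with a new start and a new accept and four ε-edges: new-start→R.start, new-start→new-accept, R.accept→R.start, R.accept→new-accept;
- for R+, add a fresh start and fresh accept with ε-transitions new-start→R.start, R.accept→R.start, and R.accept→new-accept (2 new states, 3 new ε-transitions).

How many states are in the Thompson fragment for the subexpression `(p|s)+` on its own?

Fragment for `(p|s)+`:
Each of the 2 symbol leaves contributes a 2-state fragment.
  p|s → 6 states
  (p|s)+ → 8 states

8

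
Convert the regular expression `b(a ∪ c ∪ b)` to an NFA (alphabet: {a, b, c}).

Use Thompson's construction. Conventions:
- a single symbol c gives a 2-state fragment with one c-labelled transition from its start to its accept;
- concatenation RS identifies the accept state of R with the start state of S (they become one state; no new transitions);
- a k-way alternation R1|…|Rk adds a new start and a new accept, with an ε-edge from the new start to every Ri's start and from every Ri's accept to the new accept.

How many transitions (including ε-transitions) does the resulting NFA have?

Bottom-up over the parse tree:
Each of the 4 symbol leaves contributes 1 transition (1 symbol, 0 ε).
  a ∪ c ∪ b → 9 transitions (3 symbol, 6 ε)
  b(a ∪ c ∪ b) → 10 transitions (4 symbol, 6 ε)

10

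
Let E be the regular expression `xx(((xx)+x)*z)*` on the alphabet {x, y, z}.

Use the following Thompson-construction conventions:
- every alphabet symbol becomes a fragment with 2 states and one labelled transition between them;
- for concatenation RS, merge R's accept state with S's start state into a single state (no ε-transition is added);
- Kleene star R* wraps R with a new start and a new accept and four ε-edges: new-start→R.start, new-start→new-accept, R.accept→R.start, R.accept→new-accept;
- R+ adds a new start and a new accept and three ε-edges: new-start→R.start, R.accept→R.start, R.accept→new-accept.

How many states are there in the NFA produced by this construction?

13

By structural recursion:
Each of the 6 symbol leaves contributes a 2-state fragment.
  xx → 3 states
  (xx)+ → 5 states
  (xx)+x → 6 states
  ((xx)+x)* → 8 states
  ((xx)+x)*z → 9 states
  (((xx)+x)*z)* → 11 states
  xx(((xx)+x)*z)* → 13 states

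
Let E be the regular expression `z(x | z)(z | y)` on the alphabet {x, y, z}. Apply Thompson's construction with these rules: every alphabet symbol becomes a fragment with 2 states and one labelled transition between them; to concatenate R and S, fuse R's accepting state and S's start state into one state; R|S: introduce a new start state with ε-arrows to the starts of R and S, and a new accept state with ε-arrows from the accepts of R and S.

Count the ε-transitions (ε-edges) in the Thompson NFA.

8

Bottom-up over the parse tree:
Each of the 5 symbol leaves contributes 0 ε-transitions.
  x | z → 4 ε-transitions
  z | y → 4 ε-transitions
  z(x | z)(z | y) → 8 ε-transitions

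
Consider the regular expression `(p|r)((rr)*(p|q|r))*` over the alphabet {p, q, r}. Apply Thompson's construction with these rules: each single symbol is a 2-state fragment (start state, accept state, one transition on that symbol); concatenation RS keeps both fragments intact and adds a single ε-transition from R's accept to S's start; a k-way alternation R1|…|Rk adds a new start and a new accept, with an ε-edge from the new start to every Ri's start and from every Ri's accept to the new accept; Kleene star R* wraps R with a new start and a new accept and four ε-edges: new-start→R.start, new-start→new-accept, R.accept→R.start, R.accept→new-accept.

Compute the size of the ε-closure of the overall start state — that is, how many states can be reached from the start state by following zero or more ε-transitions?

Compute the ε-closure size of each fragment's start state recursively; a symbol fragment's start has no outgoing ε-edge, so its closure is just itself (size 1).
  p|r → new start ε-reaches every alternative's start; none of them accept ε, so the new accept is not reached: C = 1 + 1 + 1 = 3
  rr → C equals the left operand's closure size = 1 (its accept is not ε-reachable, so the closure stops there)
  (rr)* → new start has ε-edges to the inner start and to the new accept, so C = 2 + 1 = 3
  p|q|r → new start ε-reaches every alternative's start; none of them accept ε, so the new accept is not reached: C = 1 + 1 + 1 + 1 = 4
  (rr)*(p|q|r) → C = 3 + 4 = 7 (closure spills across the concat boundary because the left factor accepts ε)
  ((rr)*(p|q|r))* → the star's fresh start ε-reaches both the body's start and the fresh accept: C = 2 + 7 = 9
  (p|r)((rr)*(p|q|r))* → C equals the left operand's closure size = 3 (its accept is not ε-reachable, so the closure stops there)

3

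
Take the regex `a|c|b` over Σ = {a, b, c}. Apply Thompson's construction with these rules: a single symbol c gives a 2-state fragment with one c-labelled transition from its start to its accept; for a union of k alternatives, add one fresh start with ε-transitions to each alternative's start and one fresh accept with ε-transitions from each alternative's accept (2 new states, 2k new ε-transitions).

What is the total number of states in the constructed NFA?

Bottom-up over the parse tree:
Each of the 3 symbol leaves contributes a 2-state fragment.
  a|c|b — 8 states

8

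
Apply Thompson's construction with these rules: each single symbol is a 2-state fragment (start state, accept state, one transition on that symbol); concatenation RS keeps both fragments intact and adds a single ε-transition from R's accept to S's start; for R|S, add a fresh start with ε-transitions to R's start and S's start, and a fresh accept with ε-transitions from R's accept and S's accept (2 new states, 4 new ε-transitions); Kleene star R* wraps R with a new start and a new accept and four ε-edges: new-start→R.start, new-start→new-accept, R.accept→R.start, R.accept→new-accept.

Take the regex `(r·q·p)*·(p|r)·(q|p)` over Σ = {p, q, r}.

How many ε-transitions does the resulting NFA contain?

16

Per subexpression:
Each of the 7 symbol leaves contributes 0 ε-transitions.
  r·q·p → 2 ε-transitions
  (r·q·p)* → 6 ε-transitions
  p|r → 4 ε-transitions
  q|p → 4 ε-transitions
  (r·q·p)*·(p|r)·(q|p) → 16 ε-transitions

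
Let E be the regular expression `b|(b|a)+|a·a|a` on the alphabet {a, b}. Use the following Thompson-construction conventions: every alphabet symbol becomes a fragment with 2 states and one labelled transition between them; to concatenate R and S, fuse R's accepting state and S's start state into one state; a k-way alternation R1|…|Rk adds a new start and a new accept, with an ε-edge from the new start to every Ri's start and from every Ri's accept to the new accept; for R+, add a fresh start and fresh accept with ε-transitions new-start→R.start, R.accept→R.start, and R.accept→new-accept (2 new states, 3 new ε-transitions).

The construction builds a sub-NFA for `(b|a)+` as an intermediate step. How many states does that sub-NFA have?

8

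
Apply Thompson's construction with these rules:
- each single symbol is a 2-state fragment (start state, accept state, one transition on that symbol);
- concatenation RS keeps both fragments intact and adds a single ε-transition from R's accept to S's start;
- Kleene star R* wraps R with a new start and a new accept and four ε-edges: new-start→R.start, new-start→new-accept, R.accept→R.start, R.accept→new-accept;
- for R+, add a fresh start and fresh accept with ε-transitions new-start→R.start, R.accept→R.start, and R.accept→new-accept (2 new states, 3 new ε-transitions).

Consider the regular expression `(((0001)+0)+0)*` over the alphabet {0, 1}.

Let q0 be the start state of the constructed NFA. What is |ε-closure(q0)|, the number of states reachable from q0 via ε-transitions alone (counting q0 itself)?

Compute the ε-closure size of each fragment's start state recursively; a symbol fragment's start has no outgoing ε-edge, so its closure is just itself (size 1).
  0001 : C equals the left operand's closure size = 1 (its accept is not ε-reachable, so the closure stops there)
  (0001)+ : new start ε-reaches only the body's start; the new accept needs a symbol first: C = 1 + 1 = 2
  (0001)+0 : same as the first factor's closure: C = 2
  ((0001)+0)+ : C = 1 + 2 = 3 (the body doesn't accept ε, so the new accept is not reached)
  ((0001)+0)+0 : same as the first factor's closure: C = 3
  (((0001)+0)+0)* : the star's fresh start ε-reaches both the body's start and the fresh accept: C = 2 + 3 = 5

5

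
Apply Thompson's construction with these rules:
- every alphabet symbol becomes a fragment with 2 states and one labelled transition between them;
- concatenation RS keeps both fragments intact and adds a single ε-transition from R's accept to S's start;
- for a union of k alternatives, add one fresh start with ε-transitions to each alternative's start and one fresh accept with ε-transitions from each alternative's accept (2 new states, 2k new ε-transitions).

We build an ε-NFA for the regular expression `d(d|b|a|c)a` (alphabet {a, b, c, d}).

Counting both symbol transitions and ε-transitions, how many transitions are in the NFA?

Recursing over subexpressions:
Each of the 6 symbol leaves contributes 1 transition (1 symbol, 0 ε).
  d|b|a|c → 12 transitions (4 symbol, 8 ε)
  d(d|b|a|c)a → 16 transitions (6 symbol, 10 ε)

16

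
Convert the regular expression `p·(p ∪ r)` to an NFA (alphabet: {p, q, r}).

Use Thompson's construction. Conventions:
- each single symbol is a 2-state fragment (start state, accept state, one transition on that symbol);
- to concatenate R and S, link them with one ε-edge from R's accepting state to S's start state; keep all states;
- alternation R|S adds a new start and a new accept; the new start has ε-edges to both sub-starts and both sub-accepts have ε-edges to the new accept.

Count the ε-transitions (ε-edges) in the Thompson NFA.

5

Building bottom-up:
Each of the 3 symbol leaves contributes 0 ε-transitions.
  p ∪ r — 4 ε-transitions
  p·(p ∪ r) — 5 ε-transitions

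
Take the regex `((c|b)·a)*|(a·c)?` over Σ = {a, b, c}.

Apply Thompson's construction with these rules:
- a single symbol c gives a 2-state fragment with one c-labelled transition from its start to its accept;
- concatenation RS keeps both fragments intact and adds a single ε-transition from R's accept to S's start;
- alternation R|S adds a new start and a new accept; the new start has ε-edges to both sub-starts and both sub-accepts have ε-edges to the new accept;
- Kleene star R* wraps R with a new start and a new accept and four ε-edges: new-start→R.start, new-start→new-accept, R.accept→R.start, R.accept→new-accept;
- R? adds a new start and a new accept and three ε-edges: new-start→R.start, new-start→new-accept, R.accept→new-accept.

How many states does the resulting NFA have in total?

Per subexpression:
Each of the 5 symbol leaves contributes a 2-state fragment.
  c|b — 6 states
  (c|b)·a — 8 states
  ((c|b)·a)* — 10 states
  a·c — 4 states
  (a·c)? — 6 states
  ((c|b)·a)*|(a·c)? — 18 states

18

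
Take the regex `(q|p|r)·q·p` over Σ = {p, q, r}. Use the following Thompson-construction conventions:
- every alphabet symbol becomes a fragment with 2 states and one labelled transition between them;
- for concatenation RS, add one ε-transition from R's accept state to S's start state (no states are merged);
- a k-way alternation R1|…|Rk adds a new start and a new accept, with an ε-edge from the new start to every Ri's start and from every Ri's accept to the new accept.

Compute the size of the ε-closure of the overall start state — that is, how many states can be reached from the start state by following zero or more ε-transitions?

4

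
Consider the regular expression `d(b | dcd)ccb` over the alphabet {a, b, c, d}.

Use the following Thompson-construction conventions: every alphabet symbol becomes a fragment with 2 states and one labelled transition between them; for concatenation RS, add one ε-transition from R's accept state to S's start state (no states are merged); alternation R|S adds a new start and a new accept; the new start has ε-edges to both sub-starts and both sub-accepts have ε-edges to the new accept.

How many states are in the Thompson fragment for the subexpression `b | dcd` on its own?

10

Fragment for `b | dcd`:
Each of the 4 symbol leaves contributes a 2-state fragment.
  dcd : 6 states
  b | dcd : 10 states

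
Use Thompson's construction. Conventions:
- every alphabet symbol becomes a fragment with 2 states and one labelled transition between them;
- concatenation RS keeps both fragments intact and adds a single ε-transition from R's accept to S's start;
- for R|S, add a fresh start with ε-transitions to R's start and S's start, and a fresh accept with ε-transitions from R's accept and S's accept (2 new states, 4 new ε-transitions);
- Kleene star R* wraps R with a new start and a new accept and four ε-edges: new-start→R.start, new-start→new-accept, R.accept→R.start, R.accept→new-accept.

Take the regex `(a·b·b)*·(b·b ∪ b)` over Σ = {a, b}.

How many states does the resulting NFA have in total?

Bottom-up over the parse tree:
Each of the 6 symbol leaves contributes a 2-state fragment.
  a·b·b → 6 states
  (a·b·b)* → 8 states
  b·b → 4 states
  b·b ∪ b → 8 states
  (a·b·b)*·(b·b ∪ b) → 16 states

16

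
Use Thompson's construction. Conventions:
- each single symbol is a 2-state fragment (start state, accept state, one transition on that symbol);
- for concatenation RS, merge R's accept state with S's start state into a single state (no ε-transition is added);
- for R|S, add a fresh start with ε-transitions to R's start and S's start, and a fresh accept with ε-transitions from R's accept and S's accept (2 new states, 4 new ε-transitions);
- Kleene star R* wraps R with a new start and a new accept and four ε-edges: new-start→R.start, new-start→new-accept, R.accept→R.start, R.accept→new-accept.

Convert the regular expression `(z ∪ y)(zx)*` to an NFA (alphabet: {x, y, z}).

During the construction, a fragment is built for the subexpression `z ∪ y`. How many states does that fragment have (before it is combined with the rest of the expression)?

6

Fragment for `z ∪ y`:
Each of the 2 symbol leaves contributes a 2-state fragment.
  z ∪ y — 6 states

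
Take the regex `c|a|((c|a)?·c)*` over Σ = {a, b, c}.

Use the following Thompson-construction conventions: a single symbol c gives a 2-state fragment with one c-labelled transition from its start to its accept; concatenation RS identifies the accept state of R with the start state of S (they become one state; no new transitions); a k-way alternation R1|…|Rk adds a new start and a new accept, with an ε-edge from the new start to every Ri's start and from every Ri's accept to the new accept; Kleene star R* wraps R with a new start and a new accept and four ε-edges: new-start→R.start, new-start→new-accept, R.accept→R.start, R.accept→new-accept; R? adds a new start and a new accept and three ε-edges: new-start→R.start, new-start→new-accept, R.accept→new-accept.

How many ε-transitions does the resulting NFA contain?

17

Building bottom-up:
Each of the 5 symbol leaves contributes 0 ε-transitions.
  c|a = 4 ε-transitions
  (c|a)? = 7 ε-transitions
  (c|a)?·c = 7 ε-transitions
  ((c|a)?·c)* = 11 ε-transitions
  c|a|((c|a)?·c)* = 17 ε-transitions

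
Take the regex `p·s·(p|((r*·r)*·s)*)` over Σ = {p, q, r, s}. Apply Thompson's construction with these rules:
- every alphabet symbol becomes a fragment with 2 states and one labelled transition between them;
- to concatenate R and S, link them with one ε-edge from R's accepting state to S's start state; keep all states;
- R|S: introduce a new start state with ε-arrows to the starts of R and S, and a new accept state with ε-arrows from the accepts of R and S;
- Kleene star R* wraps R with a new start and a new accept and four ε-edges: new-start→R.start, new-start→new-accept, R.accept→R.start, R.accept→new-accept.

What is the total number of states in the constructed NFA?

Recursing over subexpressions:
Each of the 6 symbol leaves contributes a 2-state fragment.
  r* = 4 states
  r*·r = 6 states
  (r*·r)* = 8 states
  (r*·r)*·s = 10 states
  ((r*·r)*·s)* = 12 states
  p|((r*·r)*·s)* = 16 states
  p·s·(p|((r*·r)*·s)*) = 20 states

20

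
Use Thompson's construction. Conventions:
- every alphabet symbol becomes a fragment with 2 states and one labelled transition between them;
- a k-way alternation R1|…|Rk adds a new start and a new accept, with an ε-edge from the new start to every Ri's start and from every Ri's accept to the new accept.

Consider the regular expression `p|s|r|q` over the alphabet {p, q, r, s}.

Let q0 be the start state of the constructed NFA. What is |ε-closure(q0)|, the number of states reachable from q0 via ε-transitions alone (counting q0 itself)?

5

Work bottom-up. For each fragment F, track |ε-closure(F.start)| and whether F's accept lies in that closure (i.e. whether F accepts ε). A single-symbol fragment has closure size 1 and does not accept ε.
  p|s|r|q → new start ε-reaches every alternative's start; none of them accept ε, so the new accept is not reached: C = 1 + 1 + 1 + 1 + 1 = 5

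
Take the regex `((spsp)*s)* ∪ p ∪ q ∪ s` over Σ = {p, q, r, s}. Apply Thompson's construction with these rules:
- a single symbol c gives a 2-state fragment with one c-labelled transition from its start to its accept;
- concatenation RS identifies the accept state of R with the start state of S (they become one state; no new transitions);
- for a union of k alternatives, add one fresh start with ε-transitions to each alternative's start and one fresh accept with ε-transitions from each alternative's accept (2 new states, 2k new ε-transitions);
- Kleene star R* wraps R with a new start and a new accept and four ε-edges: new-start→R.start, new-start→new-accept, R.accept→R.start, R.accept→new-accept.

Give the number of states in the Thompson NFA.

Recursing over subexpressions:
Each of the 8 symbol leaves contributes a 2-state fragment.
  spsp : 5 states
  (spsp)* : 7 states
  (spsp)*s : 8 states
  ((spsp)*s)* : 10 states
  ((spsp)*s)* ∪ p ∪ q ∪ s : 18 states

18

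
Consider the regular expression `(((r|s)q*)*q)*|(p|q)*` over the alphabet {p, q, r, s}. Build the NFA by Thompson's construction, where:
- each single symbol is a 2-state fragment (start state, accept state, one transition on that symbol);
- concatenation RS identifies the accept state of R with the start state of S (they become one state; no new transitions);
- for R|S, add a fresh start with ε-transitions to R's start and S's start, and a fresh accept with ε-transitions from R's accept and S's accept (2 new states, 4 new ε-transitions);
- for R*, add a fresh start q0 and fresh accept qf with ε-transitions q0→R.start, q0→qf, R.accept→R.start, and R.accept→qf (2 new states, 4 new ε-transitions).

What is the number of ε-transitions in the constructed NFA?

28

Recursing over subexpressions:
Each of the 6 symbol leaves contributes 0 ε-transitions.
  r|s — 4 ε-transitions
  q* — 4 ε-transitions
  (r|s)q* — 8 ε-transitions
  ((r|s)q*)* — 12 ε-transitions
  ((r|s)q*)*q — 12 ε-transitions
  (((r|s)q*)*q)* — 16 ε-transitions
  p|q — 4 ε-transitions
  (p|q)* — 8 ε-transitions
  (((r|s)q*)*q)*|(p|q)* — 28 ε-transitions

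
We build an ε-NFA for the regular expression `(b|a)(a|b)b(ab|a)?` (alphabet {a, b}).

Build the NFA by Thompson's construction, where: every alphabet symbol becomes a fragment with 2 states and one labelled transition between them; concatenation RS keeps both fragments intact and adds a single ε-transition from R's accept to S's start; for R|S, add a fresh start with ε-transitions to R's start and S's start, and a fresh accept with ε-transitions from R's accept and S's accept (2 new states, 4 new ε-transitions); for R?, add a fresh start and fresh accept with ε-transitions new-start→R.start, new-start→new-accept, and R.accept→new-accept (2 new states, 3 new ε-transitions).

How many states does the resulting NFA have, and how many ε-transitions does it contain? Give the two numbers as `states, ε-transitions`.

Building bottom-up:
Each of the 8 symbol leaves contributes 2 states and 0 ε-transitions.
  b|a — 6 states, 4 ε-transitions
  a|b — 6 states, 4 ε-transitions
  ab — 4 states, 1 ε-transition
  ab|a — 8 states, 5 ε-transitions
  (ab|a)? — 10 states, 8 ε-transitions
  (b|a)(a|b)b(ab|a)? — 24 states, 19 ε-transitions

24, 19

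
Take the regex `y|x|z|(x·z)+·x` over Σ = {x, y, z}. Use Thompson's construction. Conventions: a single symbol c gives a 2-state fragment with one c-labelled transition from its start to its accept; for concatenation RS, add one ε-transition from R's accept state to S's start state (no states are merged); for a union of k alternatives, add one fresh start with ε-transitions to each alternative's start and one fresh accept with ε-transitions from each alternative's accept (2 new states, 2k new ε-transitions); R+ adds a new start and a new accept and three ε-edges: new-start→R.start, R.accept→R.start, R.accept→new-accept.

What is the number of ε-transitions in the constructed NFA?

13

Bottom-up over the parse tree:
Each of the 6 symbol leaves contributes 0 ε-transitions.
  x·z → 1 ε-transition
  (x·z)+ → 4 ε-transitions
  (x·z)+·x → 5 ε-transitions
  y|x|z|(x·z)+·x → 13 ε-transitions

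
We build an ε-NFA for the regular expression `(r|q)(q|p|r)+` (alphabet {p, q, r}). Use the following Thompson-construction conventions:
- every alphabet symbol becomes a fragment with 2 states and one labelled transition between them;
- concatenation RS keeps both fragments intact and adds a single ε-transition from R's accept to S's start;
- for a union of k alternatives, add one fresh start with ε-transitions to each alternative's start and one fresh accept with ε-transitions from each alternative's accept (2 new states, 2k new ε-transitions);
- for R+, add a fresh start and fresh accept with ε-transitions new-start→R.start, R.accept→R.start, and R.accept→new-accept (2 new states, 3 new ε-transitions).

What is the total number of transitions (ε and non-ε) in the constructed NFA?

Building bottom-up:
Each of the 5 symbol leaves contributes 1 transition (1 symbol, 0 ε).
  r|q = 6 transitions (2 symbol, 4 ε)
  q|p|r = 9 transitions (3 symbol, 6 ε)
  (q|p|r)+ = 12 transitions (3 symbol, 9 ε)
  (r|q)(q|p|r)+ = 19 transitions (5 symbol, 14 ε)

19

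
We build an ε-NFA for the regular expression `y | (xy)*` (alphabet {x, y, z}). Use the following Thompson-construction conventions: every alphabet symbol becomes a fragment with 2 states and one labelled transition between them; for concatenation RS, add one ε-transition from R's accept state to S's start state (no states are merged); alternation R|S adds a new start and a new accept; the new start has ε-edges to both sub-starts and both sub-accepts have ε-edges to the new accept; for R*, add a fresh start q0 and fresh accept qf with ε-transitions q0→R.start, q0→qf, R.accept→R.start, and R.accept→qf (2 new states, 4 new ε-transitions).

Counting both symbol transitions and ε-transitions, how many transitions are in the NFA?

12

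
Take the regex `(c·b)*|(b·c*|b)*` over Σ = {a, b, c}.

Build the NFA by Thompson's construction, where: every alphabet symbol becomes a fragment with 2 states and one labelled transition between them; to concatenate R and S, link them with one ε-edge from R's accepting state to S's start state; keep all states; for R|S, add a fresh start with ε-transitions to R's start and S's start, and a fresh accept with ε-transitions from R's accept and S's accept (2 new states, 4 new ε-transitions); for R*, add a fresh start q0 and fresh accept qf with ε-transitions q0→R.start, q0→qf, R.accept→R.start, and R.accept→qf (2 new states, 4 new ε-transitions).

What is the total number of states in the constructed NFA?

20

By structural recursion:
Each of the 5 symbol leaves contributes a 2-state fragment.
  c·b : 4 states
  (c·b)* : 6 states
  c* : 4 states
  b·c* : 6 states
  b·c*|b : 10 states
  (b·c*|b)* : 12 states
  (c·b)*|(b·c*|b)* : 20 states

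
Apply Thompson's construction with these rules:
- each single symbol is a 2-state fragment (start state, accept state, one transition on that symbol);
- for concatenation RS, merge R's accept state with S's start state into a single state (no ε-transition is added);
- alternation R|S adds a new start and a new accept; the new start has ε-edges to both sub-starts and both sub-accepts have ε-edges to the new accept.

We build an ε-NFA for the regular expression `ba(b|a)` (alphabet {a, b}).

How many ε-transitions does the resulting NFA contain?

4

Bottom-up over the parse tree:
Each of the 4 symbol leaves contributes 0 ε-transitions.
  b|a : 4 ε-transitions
  ba(b|a) : 4 ε-transitions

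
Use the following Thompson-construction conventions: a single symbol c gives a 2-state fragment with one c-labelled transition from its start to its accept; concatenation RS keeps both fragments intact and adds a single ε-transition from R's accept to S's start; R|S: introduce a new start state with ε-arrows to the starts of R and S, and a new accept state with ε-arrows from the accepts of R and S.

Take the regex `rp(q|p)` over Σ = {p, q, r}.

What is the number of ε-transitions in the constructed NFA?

6

By structural recursion:
Each of the 4 symbol leaves contributes 0 ε-transitions.
  q|p → 4 ε-transitions
  rp(q|p) → 6 ε-transitions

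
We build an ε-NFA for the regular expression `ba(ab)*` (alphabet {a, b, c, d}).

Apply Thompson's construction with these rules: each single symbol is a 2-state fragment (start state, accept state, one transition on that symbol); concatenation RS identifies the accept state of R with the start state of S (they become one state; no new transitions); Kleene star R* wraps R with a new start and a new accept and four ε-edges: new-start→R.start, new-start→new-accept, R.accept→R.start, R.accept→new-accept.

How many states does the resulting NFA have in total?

Building bottom-up:
Each of the 4 symbol leaves contributes a 2-state fragment.
  ab = 3 states
  (ab)* = 5 states
  ba(ab)* = 7 states

7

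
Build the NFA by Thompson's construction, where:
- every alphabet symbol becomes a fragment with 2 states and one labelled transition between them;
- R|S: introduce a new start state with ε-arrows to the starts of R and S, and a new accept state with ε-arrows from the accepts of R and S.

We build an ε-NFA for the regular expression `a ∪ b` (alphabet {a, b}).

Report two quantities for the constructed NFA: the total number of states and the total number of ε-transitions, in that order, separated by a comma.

Building bottom-up:
Each of the 2 symbol leaves contributes 2 states and 0 ε-transitions.
  a ∪ b : 6 states, 4 ε-transitions

6, 4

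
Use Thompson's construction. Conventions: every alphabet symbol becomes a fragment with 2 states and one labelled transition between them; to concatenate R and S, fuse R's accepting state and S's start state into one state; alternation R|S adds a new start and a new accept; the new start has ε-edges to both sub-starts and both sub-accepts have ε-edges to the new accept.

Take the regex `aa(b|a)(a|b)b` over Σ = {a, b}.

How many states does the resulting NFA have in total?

Building bottom-up:
Each of the 7 symbol leaves contributes a 2-state fragment.
  b|a : 6 states
  a|b : 6 states
  aa(b|a)(a|b)b : 14 states

14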